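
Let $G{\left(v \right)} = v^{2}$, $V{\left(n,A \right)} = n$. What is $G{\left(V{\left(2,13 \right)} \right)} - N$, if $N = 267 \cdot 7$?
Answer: $-1865$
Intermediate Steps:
$N = 1869$
$G{\left(V{\left(2,13 \right)} \right)} - N = 2^{2} - 1869 = 4 - 1869 = -1865$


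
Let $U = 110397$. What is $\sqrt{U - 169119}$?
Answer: $i \sqrt{58722} \approx 242.33 i$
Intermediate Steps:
$\sqrt{U - 169119} = \sqrt{110397 - 169119} = \sqrt{-58722} = i \sqrt{58722}$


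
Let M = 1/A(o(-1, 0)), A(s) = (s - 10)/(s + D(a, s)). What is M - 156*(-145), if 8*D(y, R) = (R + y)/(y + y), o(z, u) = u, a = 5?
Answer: 3619199/160 ≈ 22620.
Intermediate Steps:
D(y, R) = (R + y)/(16*y) (D(y, R) = ((R + y)/(y + y))/8 = ((R + y)/((2*y)))/8 = ((R + y)*(1/(2*y)))/8 = ((R + y)/(2*y))/8 = (R + y)/(16*y))
A(s) = (-10 + s)/(1/16 + 81*s/80) (A(s) = (s - 10)/(s + (1/16)*(s + 5)/5) = (-10 + s)/(s + (1/16)*(⅕)*(5 + s)) = (-10 + s)/(s + (1/16 + s/80)) = (-10 + s)/(1/16 + 81*s/80))
M = -1/160 (M = 1/(80*(-10 + 0)/(5 + 81*0)) = 1/(80*(-10)/(5 + 0)) = 1/(80*(-10)/5) = 1/(80*(⅕)*(-10)) = 1/(-160) = -1/160 ≈ -0.0062500)
M - 156*(-145) = -1/160 - 156*(-145) = -1/160 + 22620 = 3619199/160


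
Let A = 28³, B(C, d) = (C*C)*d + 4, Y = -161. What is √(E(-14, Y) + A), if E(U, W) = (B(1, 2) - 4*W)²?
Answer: 2*√111113 ≈ 666.67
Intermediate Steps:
B(C, d) = 4 + d*C² (B(C, d) = C²*d + 4 = d*C² + 4 = 4 + d*C²)
E(U, W) = (6 - 4*W)² (E(U, W) = ((4 + 2*1²) - 4*W)² = ((4 + 2*1) - 4*W)² = ((4 + 2) - 4*W)² = (6 - 4*W)²)
A = 21952
√(E(-14, Y) + A) = √(4*(-3 + 2*(-161))² + 21952) = √(4*(-3 - 322)² + 21952) = √(4*(-325)² + 21952) = √(4*105625 + 21952) = √(422500 + 21952) = √444452 = 2*√111113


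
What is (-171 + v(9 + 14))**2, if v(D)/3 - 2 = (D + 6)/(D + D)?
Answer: 56295009/2116 ≈ 26604.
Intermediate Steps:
v(D) = 6 + 3*(6 + D)/(2*D) (v(D) = 6 + 3*((D + 6)/(D + D)) = 6 + 3*((6 + D)/((2*D))) = 6 + 3*((6 + D)*(1/(2*D))) = 6 + 3*((6 + D)/(2*D)) = 6 + 3*(6 + D)/(2*D))
(-171 + v(9 + 14))**2 = (-171 + (15/2 + 9/(9 + 14)))**2 = (-171 + (15/2 + 9/23))**2 = (-171 + 363/46)**2 = (-7503/46)**2 = 56295009/2116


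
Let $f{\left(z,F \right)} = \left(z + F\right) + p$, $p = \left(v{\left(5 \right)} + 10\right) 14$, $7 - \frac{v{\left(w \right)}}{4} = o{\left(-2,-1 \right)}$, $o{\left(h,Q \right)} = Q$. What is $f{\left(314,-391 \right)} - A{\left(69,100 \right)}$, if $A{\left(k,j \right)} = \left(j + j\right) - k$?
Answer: $380$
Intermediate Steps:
$v{\left(w \right)} = 32$ ($v{\left(w \right)} = 28 - -4 = 28 + 4 = 32$)
$p = 588$ ($p = \left(32 + 10\right) 14 = 42 \cdot 14 = 588$)
$f{\left(z,F \right)} = 588 + F + z$ ($f{\left(z,F \right)} = \left(z + F\right) + 588 = \left(F + z\right) + 588 = 588 + F + z$)
$A{\left(k,j \right)} = - k + 2 j$ ($A{\left(k,j \right)} = 2 j - k = - k + 2 j$)
$f{\left(314,-391 \right)} - A{\left(69,100 \right)} = \left(588 - 391 + 314\right) - \left(\left(-1\right) 69 + 2 \cdot 100\right) = 511 - \left(-69 + 200\right) = 511 - 131 = 380$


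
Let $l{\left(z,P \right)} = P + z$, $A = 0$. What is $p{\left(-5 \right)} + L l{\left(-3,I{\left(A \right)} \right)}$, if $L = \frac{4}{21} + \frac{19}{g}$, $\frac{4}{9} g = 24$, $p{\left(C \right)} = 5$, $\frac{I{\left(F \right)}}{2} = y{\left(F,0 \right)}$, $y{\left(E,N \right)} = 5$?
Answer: $\frac{475}{54} \approx 8.7963$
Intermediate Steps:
$I{\left(F \right)} = 10$ ($I{\left(F \right)} = 2 \cdot 5 = 10$)
$g = 54$ ($g = \frac{9}{4} \cdot 24 = 54$)
$L = \frac{205}{378}$ ($L = \frac{4}{21} + \frac{19}{54} = \frac{205}{378} \approx 0.54233$)
$p{\left(-5 \right)} + L l{\left(-3,I{\left(A \right)} \right)} = 5 + \frac{205 \left(10 - 3\right)}{378} = 5 + \frac{205}{378} \cdot 7 = 5 + \frac{205}{54} = \frac{475}{54}$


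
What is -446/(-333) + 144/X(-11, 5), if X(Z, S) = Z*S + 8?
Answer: -26990/15651 ≈ -1.7245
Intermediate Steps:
X(Z, S) = 8 + S*Z (X(Z, S) = S*Z + 8 = 8 + S*Z)
-446/(-333) + 144/X(-11, 5) = -446/(-333) + 144/(8 + 5*(-11)) = -446*(-1/333) + 144/(8 - 55) = 446/333 + 144/(-47) = 446/333 + 144*(-1/47) = 446/333 - 144/47 = -26990/15651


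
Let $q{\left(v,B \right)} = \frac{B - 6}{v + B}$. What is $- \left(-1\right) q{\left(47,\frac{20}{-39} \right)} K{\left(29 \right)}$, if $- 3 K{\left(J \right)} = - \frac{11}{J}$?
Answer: $- \frac{2794}{157731} \approx -0.017714$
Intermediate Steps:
$q{\left(v,B \right)} = \frac{-6 + B}{B + v}$
$K{\left(J \right)} = \frac{11}{3 J}$ ($K{\left(J \right)} = - \frac{\left(-11\right) \frac{1}{J}}{3} = \frac{11}{3 J}$)
$- \left(-1\right) q{\left(47,\frac{20}{-39} \right)} K{\left(29 \right)} = - \left(-1\right) \frac{-6 + \frac{20}{-39}}{\frac{20}{-39} + 47} \frac{11}{3 \cdot 29} = - \left(-1\right) \frac{-6 + 20 \left(- \frac{1}{39}\right)}{20 \left(- \frac{1}{39}\right) + 47} \cdot \frac{11}{3} \cdot \frac{1}{29} = - \left(-1\right) \frac{-6 - \frac{20}{39}}{- \frac{20}{39} + 47} \cdot \frac{11}{87} = - \left(-1\right) \frac{1}{\frac{1813}{39}} \left(- \frac{254}{39}\right) \frac{11}{87} = - \left(-1\right) \frac{39}{1813} \left(- \frac{254}{39}\right) \frac{11}{87} = - \frac{\left(-1\right) \left(-254\right)}{1813} \cdot \frac{11}{87} = \left(-1\right) \frac{254}{1813} \cdot \frac{11}{87} = \left(- \frac{254}{1813}\right) \frac{11}{87} = - \frac{2794}{157731}$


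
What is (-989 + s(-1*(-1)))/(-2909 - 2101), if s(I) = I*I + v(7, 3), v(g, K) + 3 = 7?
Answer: 164/835 ≈ 0.19641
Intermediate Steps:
v(g, K) = 4 (v(g, K) = -3 + 7 = 4)
s(I) = 4 + I² (s(I) = I*I + 4 = I² + 4 = 4 + I²)
(-989 + s(-1*(-1)))/(-2909 - 2101) = (-989 + (4 + (-1*(-1))²))/(-2909 - 2101) = (-989 + (4 + 1²))/(-5010) = (-989 + (4 + 1))*(-1/5010) = (-989 + 5)*(-1/5010) = -984*(-1/5010) = 164/835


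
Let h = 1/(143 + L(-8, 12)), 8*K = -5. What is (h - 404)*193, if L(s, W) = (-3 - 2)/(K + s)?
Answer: -772455287/9907 ≈ -77971.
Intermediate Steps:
K = -5/8 (K = (⅛)*(-5) = -5/8 ≈ -0.62500)
L(s, W) = -5/(-5/8 + s) (L(s, W) = (-3 - 2)/(-5/8 + s) = -5/(-5/8 + s))
h = 69/9907 (h = 1/(143 - 40/(-5 + 8*(-8))) = 1/(143 - 40/(-5 - 64)) = 1/(143 - 40/(-69)) = 1/(143 - 40*(-1/69)) = 1/(143 + 40/69) = 1/(9907/69) = 69/9907 ≈ 0.0069648)
(h - 404)*193 = (69/9907 - 404)*193 = -4002359/9907*193 = -772455287/9907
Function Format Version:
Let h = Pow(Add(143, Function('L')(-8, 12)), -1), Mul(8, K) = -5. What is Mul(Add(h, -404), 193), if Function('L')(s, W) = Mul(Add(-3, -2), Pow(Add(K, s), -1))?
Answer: Rational(-772455287, 9907) ≈ -77971.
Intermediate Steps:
K = Rational(-5, 8) (K = Mul(Rational(1, 8), -5) = Rational(-5, 8) ≈ -0.62500)
Function('L')(s, W) = Mul(-5, Pow(Add(Rational(-5, 8), s), -1)) (Function('L')(s, W) = Mul(Add(-3, -2), Pow(Add(Rational(-5, 8), s), -1)) = Mul(-5, Pow(Add(Rational(-5, 8), s), -1)))
h = Rational(69, 9907) (h = Pow(Add(143, Mul(-40, Pow(Add(-5, Mul(8, -8)), -1))), -1) = Pow(Add(143, Mul(-40, Pow(Add(-5, -64), -1))), -1) = Pow(Add(143, Mul(-40, Pow(-69, -1))), -1) = Pow(Add(143, Mul(-40, Rational(-1, 69))), -1) = Pow(Add(143, Rational(40, 69)), -1) = Pow(Rational(9907, 69), -1) = Rational(69, 9907) ≈ 0.0069648)
Mul(Add(h, -404), 193) = Mul(Add(Rational(69, 9907), -404), 193) = Mul(Rational(-4002359, 9907), 193) = Rational(-772455287, 9907)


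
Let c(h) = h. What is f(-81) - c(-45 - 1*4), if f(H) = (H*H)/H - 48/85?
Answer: -2768/85 ≈ -32.565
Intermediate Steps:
f(H) = -48/85 + H (f(H) = H²/H - 48*1/85 = H - 48/85 = -48/85 + H)
f(-81) - c(-45 - 1*4) = (-48/85 - 81) - (-45 - 1*4) = -6933/85 - (-45 - 4) = -6933/85 - 1*(-49) = -6933/85 + 49 = -2768/85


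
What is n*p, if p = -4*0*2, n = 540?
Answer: 0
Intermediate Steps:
p = 0 (p = 0*2 = 0)
n*p = 540*0 = 0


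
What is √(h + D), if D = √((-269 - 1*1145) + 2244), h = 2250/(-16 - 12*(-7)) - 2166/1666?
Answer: √(1800606 + 56644*√830)/238 ≈ 7.7845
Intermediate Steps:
h = 52959/1666 (h = 2250/(-16 + 84) - 2166*1/1666 = 2250/68 - 1083/833 = 2250*(1/68) - 1083/833 = 1125/34 - 1083/833 = 52959/1666 ≈ 31.788)
D = √830 (D = √((-269 - 1145) + 2244) = √(-1414 + 2244) = √830 ≈ 28.810)
√(h + D) = √(52959/1666 + √830)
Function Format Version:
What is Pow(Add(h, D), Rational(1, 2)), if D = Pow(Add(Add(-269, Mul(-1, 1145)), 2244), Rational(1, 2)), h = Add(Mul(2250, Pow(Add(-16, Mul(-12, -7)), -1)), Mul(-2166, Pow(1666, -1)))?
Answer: Mul(Rational(1, 238), Pow(Add(1800606, Mul(56644, Pow(830, Rational(1, 2)))), Rational(1, 2))) ≈ 7.7845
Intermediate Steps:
h = Rational(52959, 1666) (h = Add(Mul(2250, Pow(Add(-16, 84), -1)), Mul(-2166, Rational(1, 1666))) = Add(Mul(2250, Pow(68, -1)), Rational(-1083, 833)) = Add(Mul(2250, Rational(1, 68)), Rational(-1083, 833)) = Add(Rational(1125, 34), Rational(-1083, 833)) = Rational(52959, 1666) ≈ 31.788)
D = Pow(830, Rational(1, 2)) (D = Pow(Add(Add(-269, -1145), 2244), Rational(1, 2)) = Pow(Add(-1414, 2244), Rational(1, 2)) = Pow(830, Rational(1, 2)) ≈ 28.810)
Pow(Add(h, D), Rational(1, 2)) = Pow(Add(Rational(52959, 1666), Pow(830, Rational(1, 2))), Rational(1, 2))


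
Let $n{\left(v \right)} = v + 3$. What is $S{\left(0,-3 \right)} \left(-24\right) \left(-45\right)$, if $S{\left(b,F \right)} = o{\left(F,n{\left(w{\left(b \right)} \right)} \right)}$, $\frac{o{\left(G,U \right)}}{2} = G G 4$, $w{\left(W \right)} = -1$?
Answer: $77760$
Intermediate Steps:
$n{\left(v \right)} = 3 + v$
$o{\left(G,U \right)} = 8 G^{2}$ ($o{\left(G,U \right)} = 2 G G 4 = 2 G^{2} \cdot 4 = 2 \cdot 4 G^{2} = 8 G^{2}$)
$S{\left(b,F \right)} = 8 F^{2}$
$S{\left(0,-3 \right)} \left(-24\right) \left(-45\right) = 8 \left(-3\right)^{2} \left(-24\right) \left(-45\right) = 8 \cdot 9 \left(-24\right) \left(-45\right) = 72 \left(-24\right) \left(-45\right) = \left(-1728\right) \left(-45\right) = 77760$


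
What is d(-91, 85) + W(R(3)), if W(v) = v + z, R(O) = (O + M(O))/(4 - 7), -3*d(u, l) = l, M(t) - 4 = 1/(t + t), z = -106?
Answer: -2461/18 ≈ -136.72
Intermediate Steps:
M(t) = 4 + 1/(2*t) (M(t) = 4 + 1/(t + t) = 4 + 1/(2*t))
d(u, l) = -l/3
R(O) = -4/3 - O/3 - 1/(6*O) (R(O) = (O + (4 + 1/(2*O)))/(4 - 7) = (4 + O + 1/(2*O))/(-3) = (4 + O + 1/(2*O))*(-⅓) = -4/3 - O/3 - 1/(6*O))
W(v) = -106 + v (W(v) = v - 106 = -106 + v)
d(-91, 85) + W(R(3)) = -⅓*85 + (-106 + (-4/3 - ⅓*3 - ⅙/3)) = -85/3 + (-106 + (-4/3 - 1 - ⅙*⅓)) = -85/3 + (-106 + (-4/3 - 1 - 1/18)) = -85/3 + (-106 - 43/18) = -85/3 - 1951/18 = -2461/18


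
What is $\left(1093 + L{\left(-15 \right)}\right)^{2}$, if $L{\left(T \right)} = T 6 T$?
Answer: $5968249$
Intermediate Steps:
$L{\left(T \right)} = 6 T^{2}$
$\left(1093 + L{\left(-15 \right)}\right)^{2} = \left(1093 + 6 \left(-15\right)^{2}\right)^{2} = \left(1093 + 6 \cdot 225\right)^{2} = \left(1093 + 1350\right)^{2} = 2443^{2} = 5968249$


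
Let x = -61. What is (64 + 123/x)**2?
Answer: 14295961/3721 ≈ 3842.0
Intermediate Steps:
(64 + 123/x)**2 = (64 + 123/(-61))**2 = (64 + 123*(-1/61))**2 = (64 - 123/61)**2 = (3781/61)**2 = 14295961/3721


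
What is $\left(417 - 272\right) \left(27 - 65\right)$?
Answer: $-5510$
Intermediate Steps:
$\left(417 - 272\right) \left(27 - 65\right) = 145 \left(-38\right) = -5510$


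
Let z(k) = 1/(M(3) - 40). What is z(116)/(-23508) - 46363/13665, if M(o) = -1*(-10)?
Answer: -2179801897/642473640 ≈ -3.3928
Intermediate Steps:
M(o) = 10
z(k) = -1/30 (z(k) = 1/(10 - 40) = 1/(-30) = -1/30)
z(116)/(-23508) - 46363/13665 = -1/30/(-23508) - 46363/13665 = -1/30*(-1/23508) - 46363*1/13665 = 1/705240 - 46363/13665 = -2179801897/642473640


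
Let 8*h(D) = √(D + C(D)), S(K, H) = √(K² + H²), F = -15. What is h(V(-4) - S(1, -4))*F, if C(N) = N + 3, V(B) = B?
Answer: -15*I*√(5 + 2*√17)/8 ≈ -6.8241*I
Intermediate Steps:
C(N) = 3 + N
S(K, H) = √(H² + K²)
h(D) = √(3 + 2*D)/8 (h(D) = √(D + (3 + D))/8 = √(3 + 2*D)/8)
h(V(-4) - S(1, -4))*F = (√(3 + 2*(-4 - √((-4)² + 1²)))/8)*(-15) = (√(3 + 2*(-4 - √(16 + 1)))/8)*(-15) = (√(3 + 2*(-4 - √17))/8)*(-15) = (√(3 + (-8 - 2*√17))/8)*(-15) = (√(-5 - 2*√17)/8)*(-15) = -15*√(-5 - 2*√17)/8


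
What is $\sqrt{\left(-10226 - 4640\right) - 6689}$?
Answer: $3 i \sqrt{2395} \approx 146.82 i$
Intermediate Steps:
$\sqrt{\left(-10226 - 4640\right) - 6689} = \sqrt{\left(-10226 - 4640\right) + \left(-20204 + 13515\right)} = \sqrt{-14866 - 6689} = \sqrt{-21555} = 3 i \sqrt{2395}$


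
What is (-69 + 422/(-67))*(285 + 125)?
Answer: -2068450/67 ≈ -30872.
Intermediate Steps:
(-69 + 422/(-67))*(285 + 125) = (-69 + 422*(-1/67))*410 = (-69 - 422/67)*410 = -5045/67*410 = -2068450/67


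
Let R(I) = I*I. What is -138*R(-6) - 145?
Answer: -5113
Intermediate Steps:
R(I) = I²
-138*R(-6) - 145 = -138*(-6)² - 145 = -138*36 - 145 = -4968 - 145 = -5113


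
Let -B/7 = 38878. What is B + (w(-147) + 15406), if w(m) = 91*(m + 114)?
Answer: -259743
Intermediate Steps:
w(m) = 10374 + 91*m (w(m) = 91*(114 + m) = 10374 + 91*m)
B = -272146 (B = -7*38878 = -272146)
B + (w(-147) + 15406) = -272146 + ((10374 + 91*(-147)) + 15406) = -272146 + ((10374 - 13377) + 15406) = -272146 + (-3003 + 15406) = -272146 + 12403 = -259743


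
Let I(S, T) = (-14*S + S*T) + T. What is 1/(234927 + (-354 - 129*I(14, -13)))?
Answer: 1/285012 ≈ 3.5086e-6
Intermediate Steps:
I(S, T) = T - 14*S + S*T
1/(234927 + (-354 - 129*I(14, -13))) = 1/(234927 + (-354 - 129*(-13 - 14*14 + 14*(-13)))) = 1/(234927 + (-354 - 129*(-13 - 196 - 182))) = 1/(234927 + (-354 - 129*(-391))) = 1/(234927 + (-354 + 50439)) = 1/(234927 + 50085) = 1/285012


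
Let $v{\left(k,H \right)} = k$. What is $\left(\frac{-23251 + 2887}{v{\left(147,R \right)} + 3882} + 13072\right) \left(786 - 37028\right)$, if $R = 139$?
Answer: $- \frac{636007523736}{1343} \approx -4.7357 \cdot 10^{8}$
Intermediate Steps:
$\left(\frac{-23251 + 2887}{v{\left(147,R \right)} + 3882} + 13072\right) \left(786 - 37028\right) = \left(\frac{-23251 + 2887}{147 + 3882} + 13072\right) \left(786 - 37028\right) = \left(- \frac{20364}{4029} + 13072\right) \left(-36242\right) = \left(\left(-20364\right) \frac{1}{4029} + 13072\right) \left(-36242\right) = \left(- \frac{6788}{1343} + 13072\right) \left(-36242\right) = \frac{17548908}{1343} \left(-36242\right) = - \frac{636007523736}{1343}$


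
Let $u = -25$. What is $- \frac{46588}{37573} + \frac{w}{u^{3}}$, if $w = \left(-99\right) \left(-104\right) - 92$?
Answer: $- \frac{1111332392}{587078125} \approx -1.893$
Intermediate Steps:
$w = 10204$ ($w = 10296 - 92 = 10204$)
$- \frac{46588}{37573} + \frac{w}{u^{3}} = - \frac{46588}{37573} + \frac{10204}{\left(-25\right)^{3}} = \left(-46588\right) \frac{1}{37573} + \frac{10204}{-15625} = - \frac{46588}{37573} + 10204 \left(- \frac{1}{15625}\right) = - \frac{46588}{37573} - \frac{10204}{15625} = - \frac{1111332392}{587078125}$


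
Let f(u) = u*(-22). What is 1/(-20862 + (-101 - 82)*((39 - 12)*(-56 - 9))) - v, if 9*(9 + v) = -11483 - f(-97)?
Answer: 457061167/300303 ≈ 1522.0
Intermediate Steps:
f(u) = -22*u
v = -1522 (v = -9 + (-11483 - (-22)*(-97))/9 = -9 + (-11483 - 1*2134)/9 = -9 + (-11483 - 2134)/9 = -9 + (⅑)*(-13617) = -9 - 1513 = -1522)
1/(-20862 + (-101 - 82)*((39 - 12)*(-56 - 9))) - v = 1/(-20862 + (-101 - 82)*((39 - 12)*(-56 - 9))) - 1*(-1522) = 1/(-20862 - 4941*(-65)) + 1522 = 1/(-20862 - 183*(-1755)) + 1522 = 1/(-20862 + 321165) + 1522 = 1/300303 + 1522 = 457061167/300303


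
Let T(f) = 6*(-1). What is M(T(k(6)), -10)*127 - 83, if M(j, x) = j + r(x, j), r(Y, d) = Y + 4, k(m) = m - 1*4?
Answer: -1607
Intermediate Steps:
k(m) = -4 + m (k(m) = m - 4 = -4 + m)
r(Y, d) = 4 + Y
T(f) = -6
M(j, x) = 4 + j + x (M(j, x) = j + (4 + x) = 4 + j + x)
M(T(k(6)), -10)*127 - 83 = (4 - 6 - 10)*127 - 83 = -12*127 - 83 = -1524 - 83 = -1607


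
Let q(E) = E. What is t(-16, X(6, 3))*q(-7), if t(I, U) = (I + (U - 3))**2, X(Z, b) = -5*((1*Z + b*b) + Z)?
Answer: -107632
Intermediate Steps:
X(Z, b) = -10*Z - 5*b**2 (X(Z, b) = -5*((Z + b**2) + Z) = -5*(b**2 + 2*Z) = -10*Z - 5*b**2)
t(I, U) = (-3 + I + U)**2 (t(I, U) = (I + (-3 + U))**2 = (-3 + I + U)**2)
t(-16, X(6, 3))*q(-7) = (-3 - 16 + (-10*6 - 5*3**2))**2*(-7) = (-3 - 16 + (-60 - 5*9))**2*(-7) = (-3 - 16 + (-60 - 45))**2*(-7) = (-3 - 16 - 105)**2*(-7) = (-124)**2*(-7) = 15376*(-7) = -107632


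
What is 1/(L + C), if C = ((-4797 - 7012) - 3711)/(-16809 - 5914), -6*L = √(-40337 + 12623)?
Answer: 2115965760/2386395335651 + 516334729*I*√27714/2386395335651 ≈ 0.00088668 + 0.03602*I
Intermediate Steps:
L = -I*√27714/6 (L = -√(-40337 + 12623)/6 = -I*√27714/6 ≈ -27.746*I)
C = 15520/22723 (C = (-11809 - 3711)/(-22723) = -15520*(-1/22723) = 15520/22723 ≈ 0.68301)
1/(L + C) = 1/(-I*√27714/6 + 15520/22723) = 1/(15520/22723 - I*√27714/6)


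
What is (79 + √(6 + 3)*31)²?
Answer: 29584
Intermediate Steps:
(79 + √(6 + 3)*31)² = (79 + √9*31)² = (79 + 3*31)² = (79 + 93)² = 172² = 29584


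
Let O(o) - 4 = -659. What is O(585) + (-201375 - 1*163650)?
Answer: -365680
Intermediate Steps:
O(o) = -655 (O(o) = 4 - 659 = -655)
O(585) + (-201375 - 1*163650) = -655 + (-201375 - 1*163650) = -655 + (-201375 - 163650) = -655 - 365025 = -365680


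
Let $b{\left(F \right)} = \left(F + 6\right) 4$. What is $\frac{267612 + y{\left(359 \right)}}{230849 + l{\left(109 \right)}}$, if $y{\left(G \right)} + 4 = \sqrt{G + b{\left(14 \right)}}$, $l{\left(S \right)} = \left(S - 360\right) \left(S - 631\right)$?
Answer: $\frac{267608}{361871} + \frac{\sqrt{439}}{361871} \approx 0.73957$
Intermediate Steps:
$b{\left(F \right)} = 24 + 4 F$ ($b{\left(F \right)} = \left(6 + F\right) 4 = 24 + 4 F$)
$l{\left(S \right)} = \left(-631 + S\right) \left(-360 + S\right)$ ($l{\left(S \right)} = \left(-360 + S\right) \left(-631 + S\right) = \left(-631 + S\right) \left(-360 + S\right)$)
$y{\left(G \right)} = -4 + \sqrt{80 + G}$ ($y{\left(G \right)} = -4 + \sqrt{G + \left(24 + 4 \cdot 14\right)} = -4 + \sqrt{G + \left(24 + 56\right)} = -4 + \sqrt{G + 80} = -4 + \sqrt{80 + G}$)
$\frac{267612 + y{\left(359 \right)}}{230849 + l{\left(109 \right)}} = \frac{267612 - \left(4 - \sqrt{80 + 359}\right)}{230849 + \left(227160 + 109^{2} - 108019\right)} = \frac{267612 - \left(4 - \sqrt{439}\right)}{230849 + \left(227160 + 11881 - 108019\right)} = \frac{267608 + \sqrt{439}}{230849 + 131022} = \frac{267608 + \sqrt{439}}{361871} = \left(267608 + \sqrt{439}\right) \frac{1}{361871} = \frac{267608}{361871} + \frac{\sqrt{439}}{361871}$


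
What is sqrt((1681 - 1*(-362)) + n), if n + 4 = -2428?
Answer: I*sqrt(389) ≈ 19.723*I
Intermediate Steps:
n = -2432 (n = -4 - 2428 = -2432)
sqrt((1681 - 1*(-362)) + n) = sqrt((1681 - 1*(-362)) - 2432) = sqrt((1681 + 362) - 2432) = sqrt(2043 - 2432) = sqrt(-389) = I*sqrt(389)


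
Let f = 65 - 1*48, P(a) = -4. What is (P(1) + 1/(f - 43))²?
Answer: 11025/676 ≈ 16.309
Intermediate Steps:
f = 17 (f = 65 - 48 = 17)
(P(1) + 1/(f - 43))² = (-4 + 1/(17 - 43))² = (-4 + 1/(-26))² = (-4 - 1/26)² = (-105/26)² = 11025/676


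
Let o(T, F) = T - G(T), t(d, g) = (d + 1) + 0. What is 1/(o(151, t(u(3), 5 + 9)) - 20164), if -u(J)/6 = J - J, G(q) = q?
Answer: -1/20164 ≈ -4.9593e-5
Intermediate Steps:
u(J) = 0 (u(J) = -6*(J - J) = -6*0 = 0)
t(d, g) = 1 + d (t(d, g) = (1 + d) + 0 = 1 + d)
o(T, F) = 0 (o(T, F) = T - T = 0)
1/(o(151, t(u(3), 5 + 9)) - 20164) = 1/(0 - 20164) = 1/(-20164) = -1/20164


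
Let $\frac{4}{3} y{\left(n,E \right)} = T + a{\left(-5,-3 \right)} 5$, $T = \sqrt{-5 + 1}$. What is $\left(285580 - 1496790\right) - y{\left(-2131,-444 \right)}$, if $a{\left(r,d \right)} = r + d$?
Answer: $-1211180 - \frac{3 i}{2} \approx -1.2112 \cdot 10^{6} - 1.5 i$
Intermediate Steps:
$a{\left(r,d \right)} = d + r$
$T = 2 i$ ($T = \sqrt{-4} = 2 i \approx 2.0 i$)
$y{\left(n,E \right)} = -30 + \frac{3 i}{2}$ ($y{\left(n,E \right)} = \frac{3 \left(2 i + \left(-3 - 5\right) 5\right)}{4} = \frac{3 \left(2 i - 40\right)}{4} = \frac{3 \left(-40 + 2 i\right)}{4} = -30 + \frac{3 i}{2}$)
$\left(285580 - 1496790\right) - y{\left(-2131,-444 \right)} = \left(285580 - 1496790\right) - \left(-30 + \frac{3 i}{2}\right) = \left(285580 - 1496790\right) + \left(30 - \frac{3 i}{2}\right) = -1211210 + \left(30 - \frac{3 i}{2}\right) = -1211180 - \frac{3 i}{2}$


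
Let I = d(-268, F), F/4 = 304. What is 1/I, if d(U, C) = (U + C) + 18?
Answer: 1/966 ≈ 0.0010352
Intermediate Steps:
F = 1216 (F = 4*304 = 1216)
d(U, C) = 18 + C + U (d(U, C) = (C + U) + 18 = 18 + C + U)
I = 966 (I = 18 + 1216 - 268 = 966)
1/I = 1/966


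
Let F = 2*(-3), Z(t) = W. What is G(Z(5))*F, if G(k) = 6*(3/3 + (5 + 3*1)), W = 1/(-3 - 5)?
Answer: -324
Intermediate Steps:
W = -⅛ (W = 1/(-8) = -⅛ ≈ -0.12500)
Z(t) = -⅛
F = -6
G(k) = 54 (G(k) = 6*(3*(⅓) + (5 + 3)) = 6*(1 + 8) = 6*9 = 54)
G(Z(5))*F = 54*(-6) = -324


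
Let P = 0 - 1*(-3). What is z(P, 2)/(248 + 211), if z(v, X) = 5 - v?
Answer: 2/459 ≈ 0.0043573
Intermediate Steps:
P = 3 (P = 0 + 3 = 3)
z(P, 2)/(248 + 211) = (5 - 1*3)/(248 + 211) = (5 - 3)/459 = (1/459)*2 = 2/459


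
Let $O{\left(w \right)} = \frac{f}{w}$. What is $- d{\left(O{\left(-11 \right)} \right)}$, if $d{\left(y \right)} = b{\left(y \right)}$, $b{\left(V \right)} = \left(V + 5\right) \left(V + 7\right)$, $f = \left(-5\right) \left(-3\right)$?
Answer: $- \frac{2480}{121} \approx -20.496$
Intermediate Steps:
$f = 15$
$b{\left(V \right)} = \left(5 + V\right) \left(7 + V\right)$
$O{\left(w \right)} = \frac{15}{w}$
$d{\left(y \right)} = 35 + y^{2} + 12 y$
$- d{\left(O{\left(-11 \right)} \right)} = - (35 + \left(\frac{15}{-11}\right)^{2} + 12 \frac{15}{-11}) = - (35 + \left(15 \left(- \frac{1}{11}\right)\right)^{2} + 12 \cdot 15 \left(- \frac{1}{11}\right)) = - (35 + \left(- \frac{15}{11}\right)^{2} + 12 \left(- \frac{15}{11}\right)) = - (35 + \frac{225}{121} - \frac{180}{11}) = \left(-1\right) \frac{2480}{121} = - \frac{2480}{121}$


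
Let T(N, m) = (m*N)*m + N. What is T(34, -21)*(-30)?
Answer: -450840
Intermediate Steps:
T(N, m) = N + N*m² (T(N, m) = (N*m)*m + N = N*m² + N = N + N*m²)
T(34, -21)*(-30) = (34*(1 + (-21)²))*(-30) = (34*(1 + 441))*(-30) = (34*442)*(-30) = 15028*(-30) = -450840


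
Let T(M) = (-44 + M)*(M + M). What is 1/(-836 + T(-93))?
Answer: 1/24646 ≈ 4.0575e-5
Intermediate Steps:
T(M) = 2*M*(-44 + M) (T(M) = (-44 + M)*(2*M) = 2*M*(-44 + M))
1/(-836 + T(-93)) = 1/(-836 + 2*(-93)*(-44 - 93)) = 1/(-836 + 2*(-93)*(-137)) = 1/(-836 + 25482) = 1/24646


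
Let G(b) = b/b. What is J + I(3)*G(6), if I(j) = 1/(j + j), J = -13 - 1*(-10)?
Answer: -17/6 ≈ -2.8333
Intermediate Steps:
J = -3 (J = -13 + 10 = -3)
I(j) = 1/(2*j)
G(b) = 1
J + I(3)*G(6) = -3 + ((½)/3)*1 = -3 + ((½)*(⅓))*1 = -3 + (⅙)*1 = -3 + ⅙ = -17/6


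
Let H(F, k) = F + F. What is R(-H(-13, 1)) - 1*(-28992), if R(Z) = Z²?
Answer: 29668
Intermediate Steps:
H(F, k) = 2*F
R(-H(-13, 1)) - 1*(-28992) = (-2*(-13))² - 1*(-28992) = (-1*(-26))² + 28992 = 26² + 28992 = 676 + 28992 = 29668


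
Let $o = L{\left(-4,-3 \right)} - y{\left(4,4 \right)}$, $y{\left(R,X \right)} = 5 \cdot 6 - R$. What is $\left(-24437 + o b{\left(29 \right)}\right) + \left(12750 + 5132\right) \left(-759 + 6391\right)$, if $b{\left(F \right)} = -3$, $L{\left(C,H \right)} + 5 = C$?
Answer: $100687092$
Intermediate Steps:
$L{\left(C,H \right)} = -5 + C$
$y{\left(R,X \right)} = 30 - R$
$o = -35$ ($o = \left(-5 - 4\right) - \left(30 - 4\right) = -9 - \left(30 - 4\right) = -9 - 26 = -35$)
$\left(-24437 + o b{\left(29 \right)}\right) + \left(12750 + 5132\right) \left(-759 + 6391\right) = \left(-24437 - -105\right) + \left(12750 + 5132\right) \left(-759 + 6391\right) = \left(-24437 + 105\right) + 17882 \cdot 5632 = -24332 + 100711424 = 100687092$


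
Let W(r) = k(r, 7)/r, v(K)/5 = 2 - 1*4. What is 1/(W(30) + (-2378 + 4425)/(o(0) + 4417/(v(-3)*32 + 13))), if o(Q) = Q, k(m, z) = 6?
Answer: -22085/3137728 ≈ -0.0070385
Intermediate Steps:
v(K) = -10 (v(K) = 5*(2 - 1*4) = 5*(2 - 4) = 5*(-2) = -10)
W(r) = 6/r
1/(W(30) + (-2378 + 4425)/(o(0) + 4417/(v(-3)*32 + 13))) = 1/(6/30 + (-2378 + 4425)/(0 + 4417/(-10*32 + 13))) = 1/(6*(1/30) + 2047/(0 + 4417/(-320 + 13))) = 1/(⅕ + 2047/(0 + 4417/(-307))) = 1/(⅕ + 2047/(0 + 4417*(-1/307))) = 1/(⅕ + 2047/(0 - 4417/307)) = 1/(⅕ + 2047/(-4417/307)) = 1/(⅕ + 2047*(-307/4417)) = 1/(⅕ - 628429/4417) = 1/(-3137728/22085) = -22085/3137728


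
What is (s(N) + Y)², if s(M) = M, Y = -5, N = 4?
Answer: 1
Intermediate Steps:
(s(N) + Y)² = (4 - 5)² = (-1)² = 1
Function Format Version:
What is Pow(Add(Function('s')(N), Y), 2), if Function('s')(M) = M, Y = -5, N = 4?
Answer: 1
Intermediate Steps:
Pow(Add(Function('s')(N), Y), 2) = Pow(Add(4, -5), 2) = Pow(-1, 2) = 1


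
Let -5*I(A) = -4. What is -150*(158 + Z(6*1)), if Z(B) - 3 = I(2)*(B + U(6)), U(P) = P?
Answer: -25590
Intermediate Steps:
I(A) = ⅘ (I(A) = -⅕*(-4) = ⅘)
Z(B) = 39/5 + 4*B/5 (Z(B) = 3 + 4*(B + 6)/5 = 3 + 4*(6 + B)/5 = 3 + (24/5 + 4*B/5) = 39/5 + 4*B/5)
-150*(158 + Z(6*1)) = -150*(158 + (39/5 + 4*(6*1)/5)) = -150*(158 + (39/5 + (⅘)*6)) = -150*(158 + (39/5 + 24/5)) = -150*(158 + 63/5) = -150*853/5 = -25590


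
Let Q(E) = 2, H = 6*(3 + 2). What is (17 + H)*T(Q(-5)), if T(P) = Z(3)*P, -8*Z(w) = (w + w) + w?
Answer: -423/4 ≈ -105.75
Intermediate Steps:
H = 30 (H = 6*5 = 30)
Z(w) = -3*w/8 (Z(w) = -((w + w) + w)/8 = -(2*w + w)/8 = -3*w/8)
T(P) = -9*P/8 (T(P) = (-3/8*3)*P = -9*P/8)
(17 + H)*T(Q(-5)) = (17 + 30)*(-9/8*2) = 47*(-9/4) = -423/4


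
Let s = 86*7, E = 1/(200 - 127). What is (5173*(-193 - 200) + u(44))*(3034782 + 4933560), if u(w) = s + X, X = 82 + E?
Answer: -1182169386078288/73 ≈ -1.6194e+13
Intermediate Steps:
E = 1/73 ≈ 0.013699
X = 5987/73 (X = 82 + 1/73 = 5987/73 ≈ 82.014)
s = 602
u(w) = 49933/73 (u(w) = 602 + 5987/73 = 49933/73)
(5173*(-193 - 200) + u(44))*(3034782 + 4933560) = (5173*(-193 - 200) + 49933/73)*(3034782 + 4933560) = (5173*(-393) + 49933/73)*7968342 = (-2032989 + 49933/73)*7968342 = -148358264/73*7968342 = -1182169386078288/73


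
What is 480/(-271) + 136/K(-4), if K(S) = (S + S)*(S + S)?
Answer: 767/2168 ≈ 0.35378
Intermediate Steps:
K(S) = 4*S² (K(S) = (2*S)*(2*S) = 4*S²)
480/(-271) + 136/K(-4) = 480/(-271) + 136/((4*(-4)²)) = 480*(-1/271) + 136/((4*16)) = -480/271 + 136/64 = -480/271 + 136*(1/64) = -480/271 + 17/8 = 767/2168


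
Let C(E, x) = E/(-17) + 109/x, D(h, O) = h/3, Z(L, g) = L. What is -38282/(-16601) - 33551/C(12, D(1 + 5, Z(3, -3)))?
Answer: -18867307356/30363229 ≈ -621.39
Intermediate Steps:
D(h, O) = h/3 (D(h, O) = h*(1/3) = h/3)
C(E, x) = 109/x - E/17 (C(E, x) = E*(-1/17) + 109/x = -E/17 + 109/x = 109/x - E/17)
-38282/(-16601) - 33551/C(12, D(1 + 5, Z(3, -3))) = -38282/(-16601) - 33551/(109/(((1 + 5)/3)) - 1/17*12) = -38282*(-1/16601) - 33551/(109/(((1/3)*6)) - 12/17) = 38282/16601 - 33551/(109/2 - 12/17) = 38282/16601 - 33551/1829/34 = 38282/16601 - 33551*34/1829 = 38282/16601 - 1140734/1829 = -18867307356/30363229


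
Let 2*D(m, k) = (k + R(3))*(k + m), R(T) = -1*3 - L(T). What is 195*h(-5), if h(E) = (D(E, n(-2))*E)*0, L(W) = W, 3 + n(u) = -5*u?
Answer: 0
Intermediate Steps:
n(u) = -3 - 5*u
R(T) = -3 - T (R(T) = -1*3 - T = -3 - T)
D(m, k) = (-6 + k)*(k + m)/2 (D(m, k) = ((k + (-3 - 1*3))*(k + m))/2 = ((k + (-3 - 3))*(k + m))/2 = ((k - 6)*(k + m))/2 = ((-6 + k)*(k + m))/2 = (-6 + k)*(k + m)/2)
h(E) = 0 (h(E) = (((-3 - 5*(-2))²/2 - 3*(-3 - 5*(-2)) - 3*E + (-3 - 5*(-2))*E/2)*E)*0 = (((-3 + 10)²/2 - 3*(-3 + 10) - 3*E + (-3 + 10)*E/2)*E)*0 = (((½)*7² - 3*7 - 3*E + (½)*7*E)*E)*0 = (((½)*49 - 21 - 3*E + 7*E/2)*E)*0 = ((49/2 - 21 - 3*E + 7*E/2)*E)*0 = ((7/2 + E/2)*E)*0 = (E*(7/2 + E/2))*0 = 0)
195*h(-5) = 195*0 = 0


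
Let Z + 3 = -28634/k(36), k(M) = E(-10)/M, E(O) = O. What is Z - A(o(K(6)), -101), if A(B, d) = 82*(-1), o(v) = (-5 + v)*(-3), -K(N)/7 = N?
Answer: 515807/5 ≈ 1.0316e+5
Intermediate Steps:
K(N) = -7*N
o(v) = 15 - 3*v
A(B, d) = -82
k(M) = -10/M
Z = 515397/5 (Z = -3 - 28634/((-10/36)) = -3 - 28634/((-10*1/36)) = -3 - 28634/(-5/18) = -3 - 28634*(-18/5) = -3 + 515412/5 = 515397/5 ≈ 1.0308e+5)
Z - A(o(K(6)), -101) = 515397/5 - 1*(-82) = 515397/5 + 82 = 515807/5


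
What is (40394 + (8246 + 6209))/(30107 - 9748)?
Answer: 54849/20359 ≈ 2.6941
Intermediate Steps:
(40394 + (8246 + 6209))/(30107 - 9748) = (40394 + 14455)/20359 = 54849*(1/20359) = 54849/20359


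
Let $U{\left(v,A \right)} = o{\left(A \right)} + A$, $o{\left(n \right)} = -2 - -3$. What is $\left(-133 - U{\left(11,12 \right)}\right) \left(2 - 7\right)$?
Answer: $730$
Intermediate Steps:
$o{\left(n \right)} = 1$ ($o{\left(n \right)} = -2 + 3 = 1$)
$U{\left(v,A \right)} = 1 + A$
$\left(-133 - U{\left(11,12 \right)}\right) \left(2 - 7\right) = \left(-133 - \left(1 + 12\right)\right) \left(2 - 7\right) = \left(-133 - 13\right) \left(2 - 7\right) = \left(-133 - 13\right) \left(-5\right) = \left(-146\right) \left(-5\right) = 730$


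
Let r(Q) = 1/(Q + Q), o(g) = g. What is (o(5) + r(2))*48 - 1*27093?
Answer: -26841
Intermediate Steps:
r(Q) = 1/(2*Q)
(o(5) + r(2))*48 - 1*27093 = (5 + (½)/2)*48 - 1*27093 = (5 + (½)*(½))*48 - 27093 = (5 + ¼)*48 - 27093 = (21/4)*48 - 27093 = 252 - 27093 = -26841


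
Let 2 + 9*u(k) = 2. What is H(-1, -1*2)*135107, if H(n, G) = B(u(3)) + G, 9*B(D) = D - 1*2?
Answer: -2702140/9 ≈ -3.0024e+5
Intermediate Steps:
u(k) = 0 (u(k) = -2/9 + (⅑)*2 = -2/9 + 2/9 = 0)
B(D) = -2/9 + D/9 (B(D) = (D - 1*2)/9 = (D - 2)/9 = (-2 + D)/9 = -2/9 + D/9)
H(n, G) = -2/9 + G (H(n, G) = (-2/9 + (⅑)*0) + G = (-2/9 + 0) + G = -2/9 + G)
H(-1, -1*2)*135107 = (-2/9 - 1*2)*135107 = (-2/9 - 2)*135107 = -20/9*135107 = -2702140/9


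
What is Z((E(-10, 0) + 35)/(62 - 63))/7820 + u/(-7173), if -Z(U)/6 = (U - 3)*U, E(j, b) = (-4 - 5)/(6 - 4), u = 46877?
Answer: -821104433/112185720 ≈ -7.3192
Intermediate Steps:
E(j, b) = -9/2
Z(U) = -6*U*(-3 + U) (Z(U) = -6*(U - 3)*U = -6*(-3 + U)*U = -6*U*(-3 + U))
Z((E(-10, 0) + 35)/(62 - 63))/7820 + u/(-7173) = (6*((-9/2 + 35)/(62 - 63))*(3 - (-9/2 + 35)/(62 - 63)))/7820 + 46877/(-7173) = (6*((61/2)/(-1))*(3 - 61/(2*(-1))))*(1/7820) + 46877*(-1/7173) = (6*((61/2)*(-1))*(3 - 61*(-1)/2))*(1/7820) - 46877/7173 = (6*(-61/2)*(3 - 1*(-61/2)))*(1/7820) - 46877/7173 = (6*(-61/2)*(3 + 61/2))*(1/7820) - 46877/7173 = (6*(-61/2)*(67/2))*(1/7820) - 46877/7173 = -12261/2*1/7820 - 46877/7173 = -12261/15640 - 46877/7173 = -821104433/112185720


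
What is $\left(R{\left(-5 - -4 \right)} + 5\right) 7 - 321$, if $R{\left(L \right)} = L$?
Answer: $-293$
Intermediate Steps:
$\left(R{\left(-5 - -4 \right)} + 5\right) 7 - 321 = \left(\left(-5 - -4\right) + 5\right) 7 - 321 = \left(\left(-5 + 4\right) + 5\right) 7 - 321 = \left(-1 + 5\right) 7 - 321 = 4 \cdot 7 - 321 = 28 - 321 = -293$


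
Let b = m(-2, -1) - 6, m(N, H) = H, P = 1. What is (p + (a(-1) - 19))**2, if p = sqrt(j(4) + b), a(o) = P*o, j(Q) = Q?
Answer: (20 - I*sqrt(3))**2 ≈ 397.0 - 69.282*I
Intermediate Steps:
a(o) = o (a(o) = 1*o = o)
b = -7 (b = -1 - 6 = -7)
p = I*sqrt(3) (p = sqrt(4 - 7) = sqrt(-3) = I*sqrt(3) ≈ 1.732*I)
(p + (a(-1) - 19))**2 = (I*sqrt(3) + (-1 - 19))**2 = (I*sqrt(3) - 20)**2 = (-20 + I*sqrt(3))**2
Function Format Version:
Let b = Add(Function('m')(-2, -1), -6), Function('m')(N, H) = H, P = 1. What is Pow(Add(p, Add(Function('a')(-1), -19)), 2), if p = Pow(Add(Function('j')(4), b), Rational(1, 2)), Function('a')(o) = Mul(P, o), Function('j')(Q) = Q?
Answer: Pow(Add(20, Mul(-1, I, Pow(3, Rational(1, 2)))), 2) ≈ Add(397.00, Mul(-69.282, I))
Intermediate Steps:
Function('a')(o) = o (Function('a')(o) = Mul(1, o) = o)
b = -7 (b = Add(-1, -6) = -7)
p = Mul(I, Pow(3, Rational(1, 2))) (p = Pow(Add(4, -7), Rational(1, 2)) = Pow(-3, Rational(1, 2)) = Mul(I, Pow(3, Rational(1, 2))) ≈ Mul(1.7320, I))
Pow(Add(p, Add(Function('a')(-1), -19)), 2) = Pow(Add(Mul(I, Pow(3, Rational(1, 2))), Add(-1, -19)), 2) = Pow(Add(Mul(I, Pow(3, Rational(1, 2))), -20), 2) = Pow(Add(-20, Mul(I, Pow(3, Rational(1, 2)))), 2)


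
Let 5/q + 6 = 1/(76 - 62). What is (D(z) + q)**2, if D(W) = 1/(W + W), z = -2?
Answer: 131769/110224 ≈ 1.1955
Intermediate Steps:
D(W) = 1/(2*W)
q = -70/83 (q = 5/(-6 + 1/(76 - 62)) = 5/(-6 + 1/14) = 5/(-83/14) = 5*(-14/83) = -70/83 ≈ -0.84337)
(D(z) + q)**2 = ((1/2)/(-2) - 70/83)**2 = ((1/2)*(-1/2) - 70/83)**2 = (-1/4 - 70/83)**2 = (-363/332)**2 = 131769/110224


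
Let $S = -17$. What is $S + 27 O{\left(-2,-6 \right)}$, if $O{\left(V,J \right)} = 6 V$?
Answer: $-341$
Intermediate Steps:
$S + 27 O{\left(-2,-6 \right)} = -17 + 27 \cdot 6 \left(-2\right) = -17 + 27 \left(-12\right) = -17 - 324 = -341$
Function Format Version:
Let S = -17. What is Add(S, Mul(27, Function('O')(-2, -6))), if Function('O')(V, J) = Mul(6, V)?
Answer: -341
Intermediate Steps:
Add(S, Mul(27, Function('O')(-2, -6))) = Add(-17, Mul(27, Mul(6, -2))) = Add(-17, Mul(27, -12)) = Add(-17, -324) = -341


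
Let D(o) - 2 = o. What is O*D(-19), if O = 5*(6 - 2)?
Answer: -340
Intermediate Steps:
D(o) = 2 + o
O = 20 (O = 5*4 = 20)
O*D(-19) = 20*(2 - 19) = 20*(-17) = -340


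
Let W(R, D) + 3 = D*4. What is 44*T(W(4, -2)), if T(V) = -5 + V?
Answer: -704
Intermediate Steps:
W(R, D) = -3 + 4*D (W(R, D) = -3 + D*4 = -3 + 4*D)
44*T(W(4, -2)) = 44*(-5 + (-3 + 4*(-2))) = 44*(-5 + (-3 - 8)) = 44*(-5 - 11) = 44*(-16) = -704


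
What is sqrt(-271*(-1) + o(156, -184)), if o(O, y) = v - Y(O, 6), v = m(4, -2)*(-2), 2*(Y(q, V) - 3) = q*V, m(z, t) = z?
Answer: 4*I*sqrt(13) ≈ 14.422*I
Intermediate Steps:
Y(q, V) = 3 + V*q/2 (Y(q, V) = 3 + (q*V)/2 = 3 + (V*q)/2 = 3 + V*q/2)
v = -8 (v = 4*(-2) = -8)
o(O, y) = -11 - 3*O (o(O, y) = -8 - (3 + (1/2)*6*O) = -8 - (3 + 3*O) = -8 + (-3 - 3*O) = -11 - 3*O)
sqrt(-271*(-1) + o(156, -184)) = sqrt(-271*(-1) + (-11 - 3*156)) = sqrt(271 + (-11 - 468)) = sqrt(271 - 479) = sqrt(-208) = 4*I*sqrt(13)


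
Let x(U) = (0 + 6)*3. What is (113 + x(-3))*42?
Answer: 5502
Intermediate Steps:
x(U) = 18 (x(U) = 6*3 = 18)
(113 + x(-3))*42 = (113 + 18)*42 = 131*42 = 5502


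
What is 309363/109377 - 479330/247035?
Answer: 533240251/600443271 ≈ 0.88808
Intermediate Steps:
309363/109377 - 479330/247035 = 309363*(1/109377) - 479330*1/247035 = 103121/36459 - 95866/49407 = 533240251/600443271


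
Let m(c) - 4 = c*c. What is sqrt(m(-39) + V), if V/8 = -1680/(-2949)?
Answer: sqrt(1477994565)/983 ≈ 39.110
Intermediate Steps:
m(c) = 4 + c**2 (m(c) = 4 + c*c = 4 + c**2)
V = 4480/983 (V = 8*(-1680/(-2949)) = 8*(-1680*(-1/2949)) = 8*(560/983) = 4480/983 ≈ 4.5575)
sqrt(m(-39) + V) = sqrt((4 + (-39)**2) + 4480/983) = sqrt((4 + 1521) + 4480/983) = sqrt(1525 + 4480/983) = sqrt(1503555/983) = sqrt(1477994565)/983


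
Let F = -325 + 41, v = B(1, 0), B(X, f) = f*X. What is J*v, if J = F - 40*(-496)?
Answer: 0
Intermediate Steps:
B(X, f) = X*f
v = 0 (v = 1*0 = 0)
F = -284
J = 19556 (J = -284 - 40*(-496) = -284 + 19840 = 19556)
J*v = 19556*0 = 0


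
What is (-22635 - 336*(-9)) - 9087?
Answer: -28698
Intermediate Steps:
(-22635 - 336*(-9)) - 9087 = (-22635 + 3024) - 9087 = -19611 - 9087 = -28698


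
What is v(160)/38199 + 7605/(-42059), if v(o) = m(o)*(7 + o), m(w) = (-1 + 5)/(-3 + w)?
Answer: -45580937603/252238043337 ≈ -0.18071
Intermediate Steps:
m(w) = 4/(-3 + w)
v(o) = 4*(7 + o)/(-3 + o) (v(o) = (4/(-3 + o))*(7 + o) = 4*(7 + o)/(-3 + o))
v(160)/38199 + 7605/(-42059) = (4*(7 + 160)/(-3 + 160))/38199 + 7605/(-42059) = (4*167/157)*(1/38199) + 7605*(-1/42059) = (4*(1/157)*167)*(1/38199) - 7605/42059 = (668/157)*(1/38199) - 7605/42059 = 668/5997243 - 7605/42059 = -45580937603/252238043337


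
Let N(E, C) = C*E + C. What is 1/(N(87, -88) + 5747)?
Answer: -1/1997 ≈ -0.00050075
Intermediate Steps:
N(E, C) = C + C*E
1/(N(87, -88) + 5747) = 1/(-88*(1 + 87) + 5747) = 1/(-88*88 + 5747) = 1/(-7744 + 5747) = 1/(-1997) = -1/1997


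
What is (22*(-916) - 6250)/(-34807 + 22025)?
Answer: 13201/6391 ≈ 2.0656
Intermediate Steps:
(22*(-916) - 6250)/(-34807 + 22025) = (-20152 - 6250)/(-12782) = -26402*(-1/12782) = 13201/6391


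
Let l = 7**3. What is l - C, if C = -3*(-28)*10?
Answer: -497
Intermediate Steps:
C = 840 (C = 84*10 = 840)
l = 343
l - C = 343 - 1*840 = 343 - 840 = -497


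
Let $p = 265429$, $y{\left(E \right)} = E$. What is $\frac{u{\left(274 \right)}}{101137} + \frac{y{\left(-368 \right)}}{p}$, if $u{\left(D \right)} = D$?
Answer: $\frac{35509130}{26844692773} \approx 0.0013228$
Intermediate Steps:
$\frac{u{\left(274 \right)}}{101137} + \frac{y{\left(-368 \right)}}{p} = \frac{274}{101137} - \frac{368}{265429} = \frac{35509130}{26844692773}$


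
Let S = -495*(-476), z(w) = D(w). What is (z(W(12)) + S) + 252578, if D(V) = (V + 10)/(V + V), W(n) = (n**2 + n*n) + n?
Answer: 29291911/60 ≈ 4.8820e+5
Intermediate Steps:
W(n) = n + 2*n**2 (W(n) = (n**2 + n**2) + n = 2*n**2 + n = n + 2*n**2)
D(V) = (10 + V)/(2*V) (D(V) = (10 + V)/((2*V)) = (10 + V)*(1/(2*V)) = (10 + V)/(2*V))
z(w) = (10 + w)/(2*w)
S = 235620
(z(W(12)) + S) + 252578 = ((10 + 12*(1 + 2*12))/(2*((12*(1 + 2*12)))) + 235620) + 252578 = ((10 + 12*(1 + 24))/(2*((12*(1 + 24)))) + 235620) + 252578 = ((10 + 12*25)/(2*((12*25))) + 235620) + 252578 = ((1/2)*(10 + 300)/300 + 235620) + 252578 = ((1/2)*(1/300)*310 + 235620) + 252578 = (31/60 + 235620) + 252578 = 14137231/60 + 252578 = 29291911/60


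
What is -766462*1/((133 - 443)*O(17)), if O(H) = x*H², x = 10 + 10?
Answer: 22543/52700 ≈ 0.42776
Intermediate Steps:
x = 20
O(H) = 20*H²
-766462*1/((133 - 443)*O(17)) = -766462*1/(5780*(133 - 443)) = -766462/((-6200*289)) = -766462/((-310*5780)) = -766462/(-1791800) = -766462*(-1/1791800) = 22543/52700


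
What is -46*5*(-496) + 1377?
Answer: 115457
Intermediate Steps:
-46*5*(-496) + 1377 = -230*(-496) + 1377 = 114080 + 1377 = 115457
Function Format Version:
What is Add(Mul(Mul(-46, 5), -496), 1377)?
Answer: 115457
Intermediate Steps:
Add(Mul(Mul(-46, 5), -496), 1377) = Add(Mul(-230, -496), 1377) = Add(114080, 1377) = 115457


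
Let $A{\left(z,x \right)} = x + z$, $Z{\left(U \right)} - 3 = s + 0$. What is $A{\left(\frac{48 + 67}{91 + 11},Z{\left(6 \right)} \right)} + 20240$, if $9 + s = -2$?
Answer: $\frac{2063779}{102} \approx 20233.0$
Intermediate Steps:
$s = -11$ ($s = -9 - 2 = -11$)
$Z{\left(U \right)} = -8$ ($Z{\left(U \right)} = 3 + \left(-11 + 0\right) = 3 - 11 = -8$)
$A{\left(\frac{48 + 67}{91 + 11},Z{\left(6 \right)} \right)} + 20240 = \left(-8 + \frac{48 + 67}{91 + 11}\right) + 20240 = \left(-8 + \frac{115}{102}\right) + 20240 = - \frac{701}{102} + 20240 = \frac{2063779}{102}$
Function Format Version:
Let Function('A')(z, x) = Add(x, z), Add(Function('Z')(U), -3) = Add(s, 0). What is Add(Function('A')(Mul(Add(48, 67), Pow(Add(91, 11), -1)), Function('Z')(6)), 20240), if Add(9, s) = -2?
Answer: Rational(2063779, 102) ≈ 20233.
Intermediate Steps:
s = -11 (s = Add(-9, -2) = -11)
Function('Z')(U) = -8 (Function('Z')(U) = Add(3, Add(-11, 0)) = Add(3, -11) = -8)
Add(Function('A')(Mul(Add(48, 67), Pow(Add(91, 11), -1)), Function('Z')(6)), 20240) = Add(Add(-8, Mul(Add(48, 67), Pow(Add(91, 11), -1))), 20240) = Add(Add(-8, Mul(115, Pow(102, -1))), 20240) = Add(Add(-8, Mul(115, Rational(1, 102))), 20240) = Add(Add(-8, Rational(115, 102)), 20240) = Add(Rational(-701, 102), 20240) = Rational(2063779, 102)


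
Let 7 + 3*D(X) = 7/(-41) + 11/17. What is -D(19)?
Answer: 4547/2091 ≈ 2.1746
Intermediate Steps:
D(X) = -4547/2091 (D(X) = -7/3 + (7/(-41) + 11/17)/3 = -7/3 + (7*(-1/41) + 11*(1/17))/3 = -7/3 + (-7/41 + 11/17)/3 = -7/3 + (1/3)*(332/697) = -7/3 + 332/2091 = -4547/2091)
-D(19) = -1*(-4547/2091) = 4547/2091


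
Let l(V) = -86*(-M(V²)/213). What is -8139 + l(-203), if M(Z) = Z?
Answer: 1810367/213 ≈ 8499.4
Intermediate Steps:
l(V) = 86*V²/213 (l(V) = -86*(-V²/213) = -(-86)*V²/213 = 86*V²/213)
-8139 + l(-203) = -8139 + (86/213)*(-203)² = -8139 + (86/213)*41209 = -8139 + 3543974/213 = 1810367/213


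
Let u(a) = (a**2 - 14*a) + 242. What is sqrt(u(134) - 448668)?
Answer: I*sqrt(432346) ≈ 657.53*I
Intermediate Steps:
u(a) = 242 + a**2 - 14*a
sqrt(u(134) - 448668) = sqrt((242 + 134**2 - 14*134) - 448668) = sqrt((242 + 17956 - 1876) - 448668) = sqrt(16322 - 448668) = sqrt(-432346) = I*sqrt(432346)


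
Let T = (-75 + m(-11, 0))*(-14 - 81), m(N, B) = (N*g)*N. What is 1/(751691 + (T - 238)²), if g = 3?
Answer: 1/762401295 ≈ 1.3116e-9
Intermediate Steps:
m(N, B) = 3*N² (m(N, B) = (N*3)*N = (3*N)*N = 3*N²)
T = -27360 (T = (-75 + 3*(-11)²)*(-14 - 81) = (-75 + 3*121)*(-95) = (-75 + 363)*(-95) = 288*(-95) = -27360)
1/(751691 + (T - 238)²) = 1/(751691 + (-27360 - 238)²) = 1/(751691 + (-27598)²) = 1/(751691 + 761649604) = 1/762401295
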